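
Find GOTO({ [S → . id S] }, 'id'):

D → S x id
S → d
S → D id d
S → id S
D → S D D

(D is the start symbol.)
{ [D → . S D D], [D → . S x id], [S → . D id d], [S → . d], [S → . id S], [S → id . S] }

GOTO(I, 'id') = CLOSURE({ [A → αX.β] : [A → α.Xβ] ∈ I, X = 'id' })

Items with dot before 'id', with the dot advanced:
  [S → . id S] → [S → id . S]
Closure of the advanced items:
  [S → id . S] has the dot before S: add [S → . d], [S → . D id d], [S → . id S]
  [S → . D id d] has the dot before D: add [D → . S x id], [D → . S D D]

GOTO = { [D → . S D D], [D → . S x id], [S → . D id d], [S → . d], [S → . id S], [S → id . S] }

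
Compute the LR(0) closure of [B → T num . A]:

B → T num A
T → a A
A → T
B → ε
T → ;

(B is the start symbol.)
{ [A → . T], [B → T num . A], [T → . ;], [T → . a A] }

To compute CLOSURE, for each item [A → α.Bβ] where B is a non-terminal, add [B → .γ] for all productions B → γ; repeat for the newly added items until nothing changes.

Start with: [B → T num . A]
  [B → T num . A] has the dot before A: add [A → . T]
  [A → . T] has the dot before T: add [T → . a A], [T → . ;]
No further items can be added.

CLOSURE = { [A → . T], [B → T num . A], [T → . ;], [T → . a A] }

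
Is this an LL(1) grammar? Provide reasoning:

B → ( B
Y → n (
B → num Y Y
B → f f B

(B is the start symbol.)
A grammar is LL(1) if for each non-terminal N with multiple productions, the predict sets of those productions are pairwise disjoint, where PREDICT(N → α) = (FIRST(α) \ {ε}) ∪ (FOLLOW(N) if α ⇒* ε).

For B:
  PREDICT(B → '(' B) = { '(' }
  PREDICT(B → num Y Y) = { 'num' }
  PREDICT(B → f f B) = { 'f' }
Y has a single production, so nothing to check there.

All predict sets are disjoint. The grammar IS LL(1).

Answer: Yes, the grammar is LL(1).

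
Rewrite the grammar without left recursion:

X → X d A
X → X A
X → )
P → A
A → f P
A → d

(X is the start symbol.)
X → ) X'
X' → d A X'
X' → A X'
X' → ε
P → A
A → f P
A → d

X is directly left-recursive. The standard transformation for
  A → A α₁ | ... | A α_m | β₁ | ... | β_n
is
  A  → β₁ A' | ... | β_n A'
  A' → α₁ A' | ... | α_m A' | ε

X → ) becomes X → ) X'
X → X d A becomes X' → d A X'
X → X A becomes X' → A X'
Add X' → ε

Productions for other non-terminals are unchanged:
  P → A
  A → f P
  A → d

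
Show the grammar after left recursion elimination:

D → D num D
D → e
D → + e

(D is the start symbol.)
D → e D'
D → + e D'
D' → num D D'
D' → ε

D is directly left-recursive. The standard transformation for
  A → A α₁ | ... | A α_m | β₁ | ... | β_n
is
  A  → β₁ A' | ... | β_n A'
  A' → α₁ A' | ... | α_m A' | ε

D → e becomes D → e D'
D → + e becomes D → + e D'
D → D num D becomes D' → num D D'
Add D' → ε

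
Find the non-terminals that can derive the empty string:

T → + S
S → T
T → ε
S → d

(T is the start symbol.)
{ 'S', 'T' }

ε-productions: T → ε
So T is immediately nullable.
S → T: every symbol on the right is nullable, so S is nullable too.
Every non-terminal is now nullable.
Nullable = { 'S', 'T' }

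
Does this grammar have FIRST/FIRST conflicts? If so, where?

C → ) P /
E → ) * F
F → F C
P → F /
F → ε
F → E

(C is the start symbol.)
Yes. F → F C / F → E on { ')' }

A FIRST/FIRST conflict occurs when two productions N → α and N → β for the same non-terminal have FIRST(α) ∩ FIRST(β) ≠ ∅ (with ε ∈ FIRST of a nullable right-hand side, so two nullable alternatives also conflict).

FIRST sets of the non-terminals at (or reachable through a nullable prefix from) the front of some alternative:
  FIRST(F) = { ')', ε }
  FIRST(C) = { ')' }
  FIRST(E) = { ')' }

Productions for F:
  F → F C: FIRST = { ')' }
  F → ε: FIRST = { ε }
  F → E: FIRST = { ')' }
C, E, P have only one production, so no FIRST/FIRST conflict is possible there.

Conflict for F: F → F C and F → E
  Overlap: { ')' }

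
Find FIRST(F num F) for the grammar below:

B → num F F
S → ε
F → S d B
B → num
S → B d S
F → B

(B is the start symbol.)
{ 'd', 'num' }

FIRST sets of the non-terminals involved (from the grammar, by fixed-point iteration):
  FIRST(F) = { 'd', 'num' }

To compute FIRST(F num F), process the symbols left to right:
Symbol F is a non-terminal. Add FIRST(F) \ {ε} = { 'd', 'num' }
F is not nullable (ε ∉ FIRST(F)), so stop here.
FIRST(F num F) = { 'd', 'num' }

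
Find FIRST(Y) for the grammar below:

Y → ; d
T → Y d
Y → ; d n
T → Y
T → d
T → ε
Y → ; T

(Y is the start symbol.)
{ ';' }

From Y → ; d:
  - ';' is a terminal: add ';' and stop
From Y → ; d n:
  - ';' is a terminal: add ';' and stop
From Y → ; T:
  - ';' is a terminal: add ';' and stop

Collecting: FIRST(Y) = { ';' }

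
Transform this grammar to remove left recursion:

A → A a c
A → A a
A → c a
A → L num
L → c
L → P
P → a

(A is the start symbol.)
A → c a A'
A → L num A'
A' → a c A'
A' → a A'
A' → ε
L → c
L → P
P → a

A is directly left-recursive. The standard transformation for
  A → A α₁ | ... | A α_m | β₁ | ... | β_n
is
  A  → β₁ A' | ... | β_n A'
  A' → α₁ A' | ... | α_m A' | ε

A → c a becomes A → c a A'
A → L num becomes A → L num A'
A → A a c becomes A' → a c A'
A → A a becomes A' → a A'
Add A' → ε

Productions for other non-terminals are unchanged:
  L → c
  L → P
  P → a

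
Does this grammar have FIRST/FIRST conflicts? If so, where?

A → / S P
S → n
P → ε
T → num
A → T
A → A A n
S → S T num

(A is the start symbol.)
Yes. A → '/' S P / A → A A n on { '/' }; A → T / A → A A n on { 'num' }; S → n / S → S T num on { 'n' }

A FIRST/FIRST conflict occurs when two productions N → α and N → β for the same non-terminal have FIRST(α) ∩ FIRST(β) ≠ ∅ (with ε ∈ FIRST of a nullable right-hand side, so two nullable alternatives also conflict).

FIRST sets of the non-terminals at (or reachable through a nullable prefix from) the front of some alternative:
  FIRST(T) = { 'num' }
  FIRST(A) = { '/', 'num' }
  FIRST(S) = { 'n' }

Productions for A:
  A → / S P: FIRST = { '/' }
  A → T: FIRST = { 'num' }
  A → A A n: FIRST = { '/', 'num' }
Productions for S:
  S → n: FIRST = { 'n' }
  S → S T num: FIRST = { 'n' }
P, T have only one production, so no FIRST/FIRST conflict is possible there.

Conflict for A: A → / S P and A → A A n
  Overlap: { '/' }
Conflict for A: A → T and A → A A n
  Overlap: { 'num' }
Conflict for S: S → n and S → S T num
  Overlap: { 'n' }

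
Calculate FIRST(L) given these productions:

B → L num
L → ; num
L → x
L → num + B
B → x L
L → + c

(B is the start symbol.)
To compute FIRST(L), examine every production with L on the left-hand side, reading each right-hand side left to right until a non-nullable symbol is reached.

From L → ; num:
  - ';' is a terminal: add ';' and stop
From L → x:
  - x is a terminal: add 'x' and stop
From L → num + B:
  - num is a terminal: add 'num' and stop
From L → + c:
  - '+' is a terminal: add '+' and stop

Collecting: FIRST(L) = { '+', ';', 'num', 'x' }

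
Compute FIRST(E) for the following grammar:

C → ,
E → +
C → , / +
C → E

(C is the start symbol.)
From E → +:
  - '+' is a terminal: add '+' and stop

Collecting: FIRST(E) = { '+' }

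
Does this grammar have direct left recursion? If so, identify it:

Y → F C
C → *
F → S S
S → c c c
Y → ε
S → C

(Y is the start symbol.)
Direct left recursion occurs when N → N α for some non-terminal N (the right-hand side begins with the left-hand side itself).

Y → F C: starts with F
C → *: starts with '*'
F → S S: starts with S
S → c c c: starts with c
Y → ε: starts with ε
S → C: starts with C

No direct left recursion found.

Answer: No direct left recursion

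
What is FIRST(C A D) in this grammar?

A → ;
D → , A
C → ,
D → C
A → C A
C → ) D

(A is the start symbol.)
FIRST sets of the non-terminals involved (from the grammar, by fixed-point iteration):
  FIRST(C) = { ')', ',' }

To compute FIRST(C A D), process the symbols left to right:
Symbol C is a non-terminal. Add FIRST(C) \ {ε} = { ')', ',' }
C is not nullable (ε ∉ FIRST(C)), so stop here.
FIRST(C A D) = { ')', ',' }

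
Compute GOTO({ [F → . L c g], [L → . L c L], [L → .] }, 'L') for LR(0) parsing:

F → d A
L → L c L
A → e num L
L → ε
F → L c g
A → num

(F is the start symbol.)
{ [F → L . c g], [L → L . c L] }

GOTO(I, 'L') = CLOSURE({ [A → αX.β] : [A → α.Xβ] ∈ I, X = 'L' })

Items with dot before 'L', with the dot advanced:
  [F → . L c g] → [F → L . c g]
  [L → . L c L] → [L → L . c L]
Closure adds nothing (no advanced item has the dot before a non-terminal).

GOTO = { [F → L . c g], [L → L . c L] }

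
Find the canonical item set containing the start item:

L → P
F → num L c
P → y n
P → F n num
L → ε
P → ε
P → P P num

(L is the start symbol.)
{ [F → . num L c], [L → . P], [L → .], [L' → . L], [P → . F n num], [P → . P P num], [P → . y n], [P → .] }

First, augment the grammar with L' → L
I₀ = CLOSURE({ [L' → . L] }):
  [L' → . L] has the dot before L: add [L → . P], [L → .]
  [L → . P] has the dot before P: add [P → . y n], [P → . F n num], [P → .], [P → . P P num]
  [P → . F n num] has the dot before F: add [F → . num L c]
No further items can be added.

I₀ = { [F → . num L c], [L → . P], [L → .], [L' → . L], [P → . F n num], [P → . P P num], [P → . y n], [P → .] }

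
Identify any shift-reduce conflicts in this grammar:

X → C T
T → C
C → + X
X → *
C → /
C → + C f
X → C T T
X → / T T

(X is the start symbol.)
A shift-reduce conflict occurs when an LR(0) state has both:
  - a complete (reduce) item [A → α .] (dot at the end), and
  - a shift item [B → β . c γ] (dot before a terminal).

Augment with X' → X and build the canonical LR(0) collection (I0 = CLOSURE({[X' → . X]}), then GOTO on every symbol after a dot until no new states appear). It has 15 states:
  I0: { [C → . + C f], [C → . + X], [C → . /], [X → . *], [X → . / T T], [X → . C T T], [X → . C T], [X' → . X] }  — shift
  I1: { [X → * .] }  — reduce
  I2: { [C → + . C f], [C → + . X], [C → . + C f], [C → . + X], [C → . /], [X → . *], [X → . / T T], [X → . C T T], [X → . C T] }  — shift
  I3: { [C → . + C f], [C → . + X], [C → . /], [C → / .], [T → . C], [X → / . T T] }  — shift, reduce
  I4: { [C → . + C f], [C → . + X], [C → . /], [T → . C], [X → C . T T], [X → C . T] }  — shift
  I5: { [X' → X .] }  — accept
  I6: { [C → / .] }  — reduce
  I7: { [T → C .] }  — reduce
  I8: { [C → . + C f], [C → . + X], [C → . /], [T → . C], [X → C T . T], [X → C T .] }  — shift, reduce
  I9: { [X → C T T .] }  — reduce
  I10: { [C → . + C f], [C → . + X], [C → . /], [T → . C], [X → / T . T] }  — shift
  I11: { [X → / T T .] }  — reduce
  I12: { [C → + C . f], [C → . + C f], [C → . + X], [C → . /], [T → . C], [X → C . T T], [X → C . T] }  — shift
  I13: { [C → + X .] }  — reduce
  I14: { [C → + C f .] }  — reduce

I3 contains reduce item [C → / .] and shift items [C → . + C f], [C → . + X], [C → . /] — shift-reduce conflict.
I8 contains reduce item [X → C T .] and shift items [C → . + C f], [C → . + X], [C → . /] — shift-reduce conflict.

Answer: Yes — I3: [C → / .] vs [C → . + C f]; I8: [X → C T .] vs [C → . + C f]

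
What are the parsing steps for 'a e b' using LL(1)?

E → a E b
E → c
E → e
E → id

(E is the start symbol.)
LL(1) parsing maintains a stack (initially the start symbol over $) and the input. At each step: if the stack top is a terminal, match it against the current input token; if it is a non-terminal N, replace it with the RHS of M[N, lookahead] (the unique production whose predict set contains the lookahead).

Stack is shown with the top on the left.

Stack    Input    Action
------------------------
E $      a e b $  output E → a E b
a E b $  a e b $  match 'a'
E b $    e b $    output E → e
e b $    e b $    match 'e'
b $      b $      match 'b'
$        $        accept

The string is accepted.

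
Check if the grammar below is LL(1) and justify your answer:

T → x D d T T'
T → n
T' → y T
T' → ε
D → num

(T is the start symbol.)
A grammar is LL(1) if for each non-terminal N with multiple productions, the predict sets of those productions are pairwise disjoint, where PREDICT(N → α) = (FIRST(α) \ {ε}) ∪ (FOLLOW(N) if α ⇒* ε).

Relevant sets:
  FOLLOW(T') = { $, 'y' }

For T:
  PREDICT(T → x D d T T') = { 'x' }
  PREDICT(T → n) = { 'n' }
For T':
  PREDICT(T' → y T) = { 'y' }
  PREDICT(T' → ε) = { $, 'y' }
D has a single production, so nothing to check there.

Conflict found: Predict set conflict for T': { 'y' }
The grammar is NOT LL(1).

Answer: No. Predict set conflict for T': { 'y' }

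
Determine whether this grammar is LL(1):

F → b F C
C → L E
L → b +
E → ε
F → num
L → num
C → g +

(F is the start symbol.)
Relevant sets:
  FIRST(L) = { 'b', 'num' }

For F:
  PREDICT(F → b F C) = { 'b' }
  PREDICT(F → num) = { 'num' }
For C:
  PREDICT(C → L E) = { 'b', 'num' }
  PREDICT(C → g '+') = { 'g' }
For L:
  PREDICT(L → b '+') = { 'b' }
  PREDICT(L → num) = { 'num' }
E has a single production, so nothing to check there.

All predict sets are disjoint. The grammar IS LL(1).

Answer: Yes, the grammar is LL(1).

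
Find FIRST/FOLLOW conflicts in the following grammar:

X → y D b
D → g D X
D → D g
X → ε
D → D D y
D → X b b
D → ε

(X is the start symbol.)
Yes. X → y D b with FOLLOW(X) on { 'y' }; D → g D X with FOLLOW(D) on { 'g' }; D → D g with FOLLOW(D) on { 'b', 'g', 'y' }; D → D D y with FOLLOW(D) on { 'b', 'g', 'y' }; D → X b b with FOLLOW(D) on { 'b', 'y' }

A FIRST/FOLLOW conflict occurs when a non-terminal N has a nullable alternative N → β (β ⇒* ε) and another alternative N → α with FIRST(α) ∩ FOLLOW(N) ≠ ∅: on such a lookahead the parser cannot decide between expanding α and letting N vanish via β.

Nullable non-terminals: D, X.
FIRST sets used below: FIRST(D) = { 'b', 'g', 'y', ε }, FIRST(X) = { 'y', ε }

D: nullable alternative(s) D → ε; FOLLOW(D) = { 'b', 'g', 'y' }
  D → g D X: FIRST \ {ε} = { 'g' } — overlaps FOLLOW(D) on { 'g' }: CONFLICT
  D → D g: FIRST \ {ε} = { 'b', 'g', 'y' } — overlaps FOLLOW(D) on { 'b', 'g', 'y' }: CONFLICT
  D → D D y: FIRST \ {ε} = { 'b', 'g', 'y' } — overlaps FOLLOW(D) on { 'b', 'g', 'y' }: CONFLICT
  D → X b b: FIRST \ {ε} = { 'b', 'y' } — overlaps FOLLOW(D) on { 'b', 'y' }: CONFLICT
  D → ε: FIRST \ {ε} = { } — this is the only nullable alternative, skip

X: nullable alternative(s) X → ε; FOLLOW(X) = { $, 'b', 'g', 'y' }
  X → y D b: FIRST \ {ε} = { 'y' } — overlaps FOLLOW(X) on { 'y' }: CONFLICT
  X → ε: FIRST \ {ε} = { } — this is the only nullable alternative, skip

So the grammar has 5 FIRST/FOLLOW conflicts (marked CONFLICT above).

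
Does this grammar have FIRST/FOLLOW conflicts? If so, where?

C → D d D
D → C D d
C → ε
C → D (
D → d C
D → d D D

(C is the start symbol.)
Nullable non-terminals: C.
FIRST sets used below: FIRST(D) = { 'd' }

C: nullable alternative(s) C → ε; FOLLOW(C) = { $, '(', 'd' }
  C → D d D: FIRST \ {ε} = { 'd' } — overlaps FOLLOW(C) on { 'd' }: CONFLICT
  C → ε: FIRST \ {ε} = { } — this is the only nullable alternative, skip
  C → D (: FIRST \ {ε} = { 'd' } — overlaps FOLLOW(C) on { 'd' }: CONFLICT

D has no nullable alternative, so no FIRST/FOLLOW check is needed there.

So the grammar has 2 FIRST/FOLLOW conflicts (marked CONFLICT above).

Answer: Yes. C → D d D with FOLLOW(C) on { 'd' }; C → D '(' with FOLLOW(C) on { 'd' }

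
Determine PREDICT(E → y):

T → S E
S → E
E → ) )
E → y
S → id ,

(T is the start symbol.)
PREDICT(E → y) = (FIRST(RHS) \ {ε}) ∪ (FOLLOW(E) if ε ∈ FIRST(RHS), i.e. RHS ⇒* ε)
FIRST(y) = { 'y' }
ε ∉ FIRST(y), so FOLLOW(E) is not added.
PREDICT(E → y) = { 'y' }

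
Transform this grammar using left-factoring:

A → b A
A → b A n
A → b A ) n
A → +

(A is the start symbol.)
A → b A A'
A' → ε
A' → n
A' → ) n
A → +

Left-factoring transforms A → αβ₁ | αβ₂ into A → αA' and A' → β₁ | β₂
(α is the longest common prefix among the alternatives). Repeat until
no nonterminal has two alternatives with a common prefix.

Round 1: A has alternatives sharing prefix 'b A'. Introduce A': A → b A A'
  Add: A' → ε
  Add: A' → n
  Add: A' → ) n

No remaining common prefixes — done.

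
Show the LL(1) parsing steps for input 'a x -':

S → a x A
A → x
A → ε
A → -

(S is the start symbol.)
LL(1) parsing maintains a stack (initially the start symbol over $) and the input. At each step: if the stack top is a terminal, match it against the current input token; if it is a non-terminal N, replace it with the RHS of M[N, lookahead] (the unique production whose predict set contains the lookahead).

Stack is shown with the top on the left.

Stack    Input    Action
------------------------
S $      a x - $  output S → a x A
a x A $  a x - $  match 'a'
x A $    x - $    match 'x'
A $      - $      output A → -
- $      - $      match '-'
$        $        accept

The string is accepted.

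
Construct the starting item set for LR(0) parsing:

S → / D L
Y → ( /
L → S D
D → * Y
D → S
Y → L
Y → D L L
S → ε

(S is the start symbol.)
{ [S → . / D L], [S → .], [S' → . S] }

First, augment the grammar with S' → S
I₀ = CLOSURE({ [S' → . S] }):
  [S' → . S] has the dot before S: add [S → . / D L], [S → .]
No further items can be added.

I₀ = { [S → . / D L], [S → .], [S' → . S] }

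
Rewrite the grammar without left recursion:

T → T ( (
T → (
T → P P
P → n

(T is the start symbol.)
T is directly left-recursive. The standard transformation for
  A → A α₁ | ... | A α_m | β₁ | ... | β_n
is
  A  → β₁ A' | ... | β_n A'
  A' → α₁ A' | ... | α_m A' | ε

T → ( becomes T → ( T'
T → P P becomes T → P P T'
T → T ( ( becomes T' → ( ( T'
Add T' → ε

Productions for other non-terminals are unchanged:
  P → n

Resulting grammar:
T → ( T'
T → P P T'
T' → ( ( T'
T' → ε
P → n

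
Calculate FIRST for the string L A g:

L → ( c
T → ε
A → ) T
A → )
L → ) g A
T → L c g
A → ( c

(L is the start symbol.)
{ '(', ')' }

FIRST sets of the non-terminals involved (from the grammar, by fixed-point iteration):
  FIRST(L) = { '(', ')' }

To compute FIRST(L A g), process the symbols left to right:
Symbol L is a non-terminal. Add FIRST(L) \ {ε} = { '(', ')' }
L is not nullable (ε ∉ FIRST(L)), so stop here.
FIRST(L A g) = { '(', ')' }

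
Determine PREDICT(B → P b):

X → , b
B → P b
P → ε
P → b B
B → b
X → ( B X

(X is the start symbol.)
PREDICT(B → P b) = (FIRST(RHS) \ {ε}) ∪ (FOLLOW(B) if ε ∈ FIRST(RHS), i.e. RHS ⇒* ε)
FIRST(P) = { 'b', ε }
FIRST(P b) = { 'b' }
ε ∉ FIRST(P b), so FOLLOW(B) is not added.
PREDICT(B → P b) = { 'b' }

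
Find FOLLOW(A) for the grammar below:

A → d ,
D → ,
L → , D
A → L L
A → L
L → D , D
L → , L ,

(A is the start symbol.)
A is the start symbol, so $ ∈ FOLLOW(A).
A does not occur on any right-hand side.

Taking the union: FOLLOW(A) = { $ }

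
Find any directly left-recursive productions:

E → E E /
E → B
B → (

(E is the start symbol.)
E → E E /: LEFT RECURSIVE (starts with E)
E → B: starts with B
B → (: starts with '('

The grammar has direct left recursion on: E.

Answer: Yes, E is left-recursive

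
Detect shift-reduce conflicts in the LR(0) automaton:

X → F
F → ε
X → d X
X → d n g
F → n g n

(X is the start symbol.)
A shift-reduce conflict occurs when an LR(0) state has both:
  - a complete (reduce) item [A → α .] (dot at the end), and
  - a shift item [B → β . c γ] (dot before a terminal).

Augment with X' → X and build the canonical LR(0) collection (I0 = CLOSURE({[X' → . X]}), then GOTO on every symbol after a dot until no new states appear). It has 10 states:
  I0: { [F → . n g n], [F → .], [X → . F], [X → . d X], [X → . d n g], [X' → . X] }  — shift, reduce
  I1: { [X → F .] }  — reduce
  I2: { [X' → X .] }  — accept
  I3: { [F → . n g n], [F → .], [X → . F], [X → . d X], [X → . d n g], [X → d . X], [X → d . n g] }  — shift, reduce
  I4: { [F → n . g n] }  — shift
  I5: { [F → n g . n] }  — shift
  I6: { [F → n g n .] }  — reduce
  I7: { [X → d X .] }  — reduce
  I8: { [F → n . g n], [X → d n . g] }  — shift
  I9: { [F → n g . n], [X → d n g .] }  — shift, reduce

I0 contains reduce item [F → .] and shift items [F → . n g n], [X → . d X], [X → . d n g] — shift-reduce conflict.
I3 contains reduce item [F → .] and shift items [F → . n g n], [X → . d X], [X → . d n g], [X → d . n g] — shift-reduce conflict.
I9 contains reduce item [X → d n g .] and shift item [F → n g . n] — shift-reduce conflict.

Answer: Yes — I0: [F → .] vs [F → . n g n]; I3: [F → .] vs [F → . n g n]; I9: [X → d n g .] vs [F → n g . n]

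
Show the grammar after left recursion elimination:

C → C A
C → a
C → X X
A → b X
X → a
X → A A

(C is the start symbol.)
C → a C'
C → X X C'
C' → A C'
C' → ε
A → b X
X → a
X → A A

C is directly left-recursive. The standard transformation for
  A → A α₁ | ... | A α_m | β₁ | ... | β_n
is
  A  → β₁ A' | ... | β_n A'
  A' → α₁ A' | ... | α_m A' | ε

C → a becomes C → a C'
C → X X becomes C → X X C'
C → C A becomes C' → A C'
Add C' → ε

Productions for other non-terminals are unchanged:
  A → b X
  X → a
  X → A A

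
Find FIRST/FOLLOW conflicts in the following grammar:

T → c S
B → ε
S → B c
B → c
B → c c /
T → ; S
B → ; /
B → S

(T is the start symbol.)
Yes. B → c with FOLLOW(B) on { 'c' }; B → c c '/' with FOLLOW(B) on { 'c' }; B → S with FOLLOW(B) on { 'c' }

A FIRST/FOLLOW conflict occurs when a non-terminal N has a nullable alternative N → β (β ⇒* ε) and another alternative N → α with FIRST(α) ∩ FOLLOW(N) ≠ ∅: on such a lookahead the parser cannot decide between expanding α and letting N vanish via β.

Nullable non-terminals: B.
FIRST sets used below: FIRST(S) = { ';', 'c' }

B: nullable alternative(s) B → ε; FOLLOW(B) = { 'c' }
  B → ε: FIRST \ {ε} = { } — this is the only nullable alternative, skip
  B → c: FIRST \ {ε} = { 'c' } — overlaps FOLLOW(B) on { 'c' }: CONFLICT
  B → c c /: FIRST \ {ε} = { 'c' } — overlaps FOLLOW(B) on { 'c' }: CONFLICT
  B → ; /: FIRST \ {ε} = { ';' } — disjoint from FOLLOW(B)
  B → S: FIRST \ {ε} = { ';', 'c' } — overlaps FOLLOW(B) on { 'c' }: CONFLICT

S, T have no nullable alternative, so no FIRST/FOLLOW check is needed there.

So the grammar has 3 FIRST/FOLLOW conflicts (marked CONFLICT above).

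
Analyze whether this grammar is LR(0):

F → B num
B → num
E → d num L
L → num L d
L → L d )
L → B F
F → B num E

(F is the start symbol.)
Augment with F' → F and build the canonical LR(0) collection (I0 = CLOSURE({[F' → . F]}), then GOTO on every symbol after a dot until no new states appear). It has 16 states:
  I0: { [B → . num], [F → . B num E], [F → . B num], [F' → . F] }  — shift
  I1: { [F → B . num E], [F → B . num] }  — shift
  I2: { [F' → F .] }  — accept
  I3: { [B → num .] }  — reduce
  I4: { [E → . d num L], [F → B num . E], [F → B num .] }  — shift, reduce
  I5: { [F → B num E .] }  — reduce
  I6: { [E → d . num L] }  — shift
  I7: { [B → . num], [E → d num . L], [L → . B F], [L → . L d )], [L → . num L d] }  — shift
  I8: { [B → . num], [F → . B num E], [F → . B num], [L → B . F] }  — shift
  I9: { [E → d num L .], [L → L . d )] }  — shift, reduce
  I10: { [B → . num], [B → num .], [L → . B F], [L → . L d )], [L → . num L d], [L → num . L d] }  — shift, reduce
  I11: { [L → L . d )], [L → num L . d] }  — shift
  I12: { [L → L d . )], [L → num L d .] }  — shift, reduce
  I13: { [L → L d ) .] }  — reduce
  I14: { [L → L d . )] }  — shift
  I15: { [L → B F .] }  — reduce

Conflict in state I4:
  Shift-reduce conflict between [F → B num .] and [E → . d num L]
So the grammar is NOT LR(0).

Answer: No. Shift-reduce conflict between [F → B num .] and [E → . d num L]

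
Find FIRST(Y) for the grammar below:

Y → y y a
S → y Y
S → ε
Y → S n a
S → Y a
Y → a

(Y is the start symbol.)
{ 'a', 'n', 'y' }

To compute FIRST(Y), examine every production with Y on the left-hand side, reading each right-hand side left to right until a non-nullable symbol is reached.

FIRST sets of the other non-terminals involved (by the same procedure, iterated to a fixed point):
  FIRST(S) = { 'a', 'n', 'y', ε }

From Y → y y a:
  - y is a terminal: add 'y' and stop
From Y → S n a:
  - S is a non-terminal: add FIRST(S) \ {ε} = { 'a', 'n', 'y' }
    S is nullable, so continue to the next symbol
  - n is a terminal: add 'n' and stop
From Y → a:
  - a is a terminal: add 'a' and stop

Collecting: FIRST(Y) = { 'a', 'n', 'y' }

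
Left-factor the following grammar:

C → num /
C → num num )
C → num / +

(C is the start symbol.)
Left-factoring transforms A → αβ₁ | αβ₂ into A → αA' and A' → β₁ | β₂
(α is the longest common prefix among the alternatives). Repeat until
no nonterminal has two alternatives with a common prefix.

Round 1: C has alternatives sharing prefix 'num'. Introduce C': C → num C'
  Add: C' → /
  Add: C' → num )
  Add: C' → / +

Round 2: C' has alternatives sharing prefix '/'. Introduce C'': C' → / C''
  Add: C'' → ε
  Add: C'' → +

No remaining common prefixes — done.

Resulting grammar:
C → num C'
C' → / C''
C'' → ε
C'' → +
C' → num )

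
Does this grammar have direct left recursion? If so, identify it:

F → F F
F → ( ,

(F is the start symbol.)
F → F F: LEFT RECURSIVE (starts with F)
F → ( ,: starts with '('

The grammar has direct left recursion on: F.

Answer: Yes, F is left-recursive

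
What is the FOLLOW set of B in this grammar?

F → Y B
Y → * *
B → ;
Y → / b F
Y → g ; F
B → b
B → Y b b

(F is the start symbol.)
In F → Y B: B is at the end, add FOLLOW(F)

The FOLLOW sets referred to above (computed the same way, to a fixed point):
  FOLLOW(F) = { $, '*', '/', ';', 'b', 'g' }

Taking the union: FOLLOW(B) = { $, '*', '/', ';', 'b', 'g' }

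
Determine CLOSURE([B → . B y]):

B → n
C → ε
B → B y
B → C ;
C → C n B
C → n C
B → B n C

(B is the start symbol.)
Start with: [B → . B y]
  [B → . B y] has the dot before B: add [B → . n], [B → . C ;], [B → . B n C]
  [B → . C ;] has the dot before C: add [C → .], [C → . C n B], [C → . n C]
No further items can be added.

CLOSURE = { [B → . B n C], [B → . B y], [B → . C ;], [B → . n], [C → . C n B], [C → . n C], [C → .] }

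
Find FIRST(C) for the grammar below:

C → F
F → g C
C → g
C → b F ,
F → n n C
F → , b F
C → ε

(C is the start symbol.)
{ ',', 'b', 'g', 'n', ε }

To compute FIRST(C), examine every production with C on the left-hand side, reading each right-hand side left to right until a non-nullable symbol is reached.

FIRST sets of the other non-terminals involved (by the same procedure, iterated to a fixed point):
  FIRST(F) = { ',', 'g', 'n' }

From C → F:
  - F is a non-terminal: add FIRST(F) \ {ε} = { ',', 'g', 'n' }
    F is not nullable, so stop
From C → g:
  - g is a terminal: add 'g' and stop
From C → b F ,:
  - b is a terminal: add 'b' and stop
From C → ε:
  - ε-production, so ε ∈ FIRST(C)

Collecting: FIRST(C) = { ',', 'b', 'g', 'n', ε }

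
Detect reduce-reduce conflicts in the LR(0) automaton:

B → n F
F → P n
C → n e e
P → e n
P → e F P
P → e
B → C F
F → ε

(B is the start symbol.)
A reduce-reduce conflict occurs when an LR(0) state has two complete items [A → α .] and [B → β .] — both call for a reduction, and with no lookahead the parser cannot choose between them.

Augment with B' → B and build the canonical LR(0) collection (I0 = CLOSURE({[B' → . B]}), then GOTO on every symbol after a dot until no new states appear). It has 14 states:
  I0: { [B → . C F], [B → . n F], [B' → . B], [C → . n e e] }  — shift
  I1: { [B' → B .] }  — accept
  I2: { [B → C . F], [F → . P n], [F → .], [P → . e F P], [P → . e n], [P → . e] }  — shift, reduce
  I3: { [B → n . F], [C → n . e e], [F → . P n], [F → .], [P → . e F P], [P → . e n], [P → . e] }  — shift, reduce
  I4: { [B → n F .] }  — reduce
  I5: { [F → P . n] }  — shift
  I6: { [C → n e . e], [F → . P n], [F → .], [P → . e F P], [P → . e n], [P → . e], [P → e . F P], [P → e . n], [P → e .] }  — shift, 2 reduces
  I7: { [P → . e F P], [P → . e n], [P → . e], [P → e F . P] }  — shift
  I8: { [C → n e e .], [F → . P n], [F → .], [P → . e F P], [P → . e n], [P → . e], [P → e . F P], [P → e . n], [P → e .] }  — shift, 3 reduces
  I9: { [P → e n .] }  — reduce
  I10: { [F → . P n], [F → .], [P → . e F P], [P → . e n], [P → . e], [P → e . F P], [P → e . n], [P → e .] }  — shift, 2 reduces
  I11: { [P → e F P .] }  — reduce
  I12: { [F → P n .] }  — reduce
  I13: { [B → C F .] }  — reduce

I6 contains complete items [F → .], [P → e .] — reduce-reduce conflict.
I8 contains complete items [C → n e e .], [F → .], [P → e .] — reduce-reduce conflict.
I10 contains complete items [F → .], [P → e .] — reduce-reduce conflict.

Answer: Yes — I6: [F → .] vs [P → e .]; I8: [C → n e e .] vs [F → .]; I10: [F → .] vs [P → e .]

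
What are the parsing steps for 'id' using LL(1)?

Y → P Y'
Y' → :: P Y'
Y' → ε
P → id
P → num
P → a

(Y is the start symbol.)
Stack is shown with the top on the left.

Stack    Input  Action
----------------------
Y $      id $   output Y → P Y'
P Y' $   id $   output P → id
id Y' $  id $   match 'id'
Y' $     $      output Y' → ε
$        $      accept

The string is accepted.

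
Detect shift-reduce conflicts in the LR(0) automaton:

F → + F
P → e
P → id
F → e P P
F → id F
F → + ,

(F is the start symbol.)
A shift-reduce conflict occurs when an LR(0) state has both:
  - a complete (reduce) item [A → α .] (dot at the end), and
  - a shift item [B → β . c γ] (dot before a terminal).

Augment with F' → F and build the canonical LR(0) collection (I0 = CLOSURE({[F' → . F]}), then GOTO on every symbol after a dot until no new states appear). It has 12 states:
  I0: { [F → . + ,], [F → . + F], [F → . e P P], [F → . id F], [F' → . F] }  — shift
  I1: { [F → + . ,], [F → + . F], [F → . + ,], [F → . + F], [F → . e P P], [F → . id F] }  — shift
  I2: { [F' → F .] }  — accept
  I3: { [F → e . P P], [P → . e], [P → . id] }  — shift
  I4: { [F → . + ,], [F → . + F], [F → . e P P], [F → . id F], [F → id . F] }  — shift
  I5: { [F → id F .] }  — reduce
  I6: { [F → e P . P], [P → . e], [P → . id] }  — shift
  I7: { [P → e .] }  — reduce
  I8: { [P → id .] }  — reduce
  I9: { [F → e P P .] }  — reduce
  I10: { [F → + , .] }  — reduce
  I11: { [F → + F .] }  — reduce

No state contains both a complete item and a shift item.

Answer: No shift-reduce conflicts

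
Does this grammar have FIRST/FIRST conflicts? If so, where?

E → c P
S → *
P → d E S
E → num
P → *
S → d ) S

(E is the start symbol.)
Productions for E:
  E → c P: FIRST = { 'c' }
  E → num: FIRST = { 'num' }
Productions for S:
  S → *: FIRST = { '*' }
  S → d ) S: FIRST = { 'd' }
Productions for P:
  P → d E S: FIRST = { 'd' }
  P → *: FIRST = { '*' }

All alternatives of each non-terminal have pairwise disjoint FIRST sets.

Answer: No FIRST/FIRST conflicts.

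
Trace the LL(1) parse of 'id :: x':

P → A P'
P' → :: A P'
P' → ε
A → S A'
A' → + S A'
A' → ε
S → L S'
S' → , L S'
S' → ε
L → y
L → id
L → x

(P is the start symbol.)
LL(1) parsing maintains a stack (initially the start symbol over $) and the input. At each step: if the stack top is a terminal, match it against the current input token; if it is a non-terminal N, replace it with the RHS of M[N, lookahead] (the unique production whose predict set contains the lookahead).

Stack is shown with the top on the left.

Stack          Input      Action
--------------------------------
P $            id :: x $  output P → A P'
A P' $         id :: x $  output A → S A'
S A' P' $      id :: x $  output S → L S'
L S' A' P' $   id :: x $  output L → id
id S' A' P' $  id :: x $  match 'id'
S' A' P' $     :: x $     output S' → ε
A' P' $        :: x $     output A' → ε
P' $           :: x $     output P' → :: A P'
:: A P' $      :: x $     match '::'
A P' $         x $        output A → S A'
S A' P' $      x $        output S → L S'
L S' A' P' $   x $        output L → x
x S' A' P' $   x $        match 'x'
S' A' P' $     $          output S' → ε
A' P' $        $          output A' → ε
P' $           $          output P' → ε
$              $          accept

The string is accepted.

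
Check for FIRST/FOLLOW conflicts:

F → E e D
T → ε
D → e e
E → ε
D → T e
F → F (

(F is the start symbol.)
No FIRST/FOLLOW conflicts.

Nullable non-terminals: E, T.
E has a nullable alternative but only one production, so nothing to check.
T has a nullable alternative but only one production, so nothing to check.

D, F have no nullable alternative, so no FIRST/FOLLOW check is needed there.

No FIRST/FOLLOW conflicts found.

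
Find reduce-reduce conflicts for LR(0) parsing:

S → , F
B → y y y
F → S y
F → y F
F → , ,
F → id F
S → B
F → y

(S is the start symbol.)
Yes — I14: [B → y y y .] vs [F → y .]

Augment with S' → S and build the canonical LR(0) collection (I0 = CLOSURE({[S' → . S]}), then GOTO on every symbol after a dot until no new states appear). It has 18 states:
  I0: { [B → . y y y], [S → . , F], [S → . B], [S' → . S] }  — shift
  I1: { [B → . y y y], [F → . , ,], [F → . S y], [F → . id F], [F → . y F], [F → . y], [S → , . F], [S → . , F], [S → . B] }  — shift
  I2: { [S → B .] }  — reduce
  I3: { [S' → S .] }  — accept
  I4: { [B → y . y y] }  — shift
  I5: { [B → y y . y] }  — shift
  I6: { [B → y y y .] }  — reduce
  I7: { [B → . y y y], [F → , . ,], [F → . , ,], [F → . S y], [F → . id F], [F → . y F], [F → . y], [S → , . F], [S → . , F], [S → . B] }  — shift
  I8: { [S → , F .] }  — reduce
  I9: { [F → S . y] }  — shift
  I10: { [B → . y y y], [F → . , ,], [F → . S y], [F → . id F], [F → . y F], [F → . y], [F → id . F], [S → . , F], [S → . B] }  — shift
  I11: { [B → . y y y], [B → y . y y], [F → . , ,], [F → . S y], [F → . id F], [F → . y F], [F → . y], [F → y . F], [F → y .], [S → . , F], [S → . B] }  — shift, reduce
  I12: { [F → y F .] }  — reduce
  I13: { [B → . y y y], [B → y . y y], [B → y y . y], [F → . , ,], [F → . S y], [F → . id F], [F → . y F], [F → . y], [F → y . F], [F → y .], [S → . , F], [S → . B] }  — shift, reduce
  I14: { [B → . y y y], [B → y . y y], [B → y y . y], [B → y y y .], [F → . , ,], [F → . S y], [F → . id F], [F → . y F], [F → . y], [F → y . F], [F → y .], [S → . , F], [S → . B] }  — shift, 2 reduces
  I15: { [F → id F .] }  — reduce
  I16: { [F → S y .] }  — reduce
  I17: { [B → . y y y], [F → , , .], [F → , . ,], [F → . , ,], [F → . S y], [F → . id F], [F → . y F], [F → . y], [S → , . F], [S → . , F], [S → . B] }  — shift, reduce

I14 contains complete items [B → y y y .], [F → y .] — reduce-reduce conflict.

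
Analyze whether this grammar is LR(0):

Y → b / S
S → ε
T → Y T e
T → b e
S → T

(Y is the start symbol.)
A grammar is LR(0) if no state in the canonical LR(0) collection has:
  - both a shift item (dot before a terminal) and a complete item (shift-reduce conflict), or
  - two or more complete items (reduce-reduce conflict; the accept item [Y' → Y .] counts as a complete item here).

Augment with Y' → Y and build the canonical LR(0) collection (I0 = CLOSURE({[Y' → . Y]}), then GOTO on every symbol after a dot until no new states appear). It has 11 states:
  I0: { [Y → . b / S], [Y' → . Y] }  — shift
  I1: { [Y' → Y .] }  — accept
  I2: { [Y → b . / S] }  — shift
  I3: { [S → . T], [S → .], [T → . Y T e], [T → . b e], [Y → . b / S], [Y → b / . S] }  — shift, reduce
  I4: { [Y → b / S .] }  — reduce
  I5: { [S → T .] }  — reduce
  I6: { [T → . Y T e], [T → . b e], [T → Y . T e], [Y → . b / S] }  — shift
  I7: { [T → b . e], [Y → b . / S] }  — shift
  I8: { [T → b e .] }  — reduce
  I9: { [T → Y T . e] }  — shift
  I10: { [T → Y T e .] }  — reduce

Conflict in state I3:
  Shift-reduce conflict between [S → .] and [T → . b e]
So the grammar is NOT LR(0).

Answer: No. Shift-reduce conflict between [S → .] and [T → . b e]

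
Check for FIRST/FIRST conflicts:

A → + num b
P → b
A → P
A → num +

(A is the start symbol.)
No FIRST/FIRST conflicts.

FIRST sets of the non-terminals at (or reachable through a nullable prefix from) the front of some alternative:
  FIRST(P) = { 'b' }

Productions for A:
  A → + num b: FIRST = { '+' }
  A → P: FIRST = { 'b' }
  A → num +: FIRST = { 'num' }
P has only one production, so no FIRST/FIRST conflict is possible there.

All alternatives of each non-terminal have pairwise disjoint FIRST sets.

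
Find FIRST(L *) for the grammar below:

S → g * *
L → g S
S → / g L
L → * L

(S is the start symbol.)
{ '*', 'g' }

FIRST sets of the non-terminals involved (from the grammar, by fixed-point iteration):
  FIRST(L) = { '*', 'g' }

To compute FIRST(L *), process the symbols left to right:
Symbol L is a non-terminal. Add FIRST(L) \ {ε} = { '*', 'g' }
L is not nullable (ε ∉ FIRST(L)), so stop here.
FIRST(L *) = { '*', 'g' }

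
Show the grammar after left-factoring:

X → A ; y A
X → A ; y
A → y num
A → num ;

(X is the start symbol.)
Left-factoring transforms A → αβ₁ | αβ₂ into A → αA' and A' → β₁ | β₂
(α is the longest common prefix among the alternatives). Repeat until
no nonterminal has two alternatives with a common prefix.

Round 1: X has alternatives sharing prefix 'A ; y'. Introduce X': X → A ; y X'
  Add: X' → A
  Add: X' → ε

No remaining common prefixes — done.

Resulting grammar:
X → A ; y X'
X' → A
X' → ε
A → y num
A → num ;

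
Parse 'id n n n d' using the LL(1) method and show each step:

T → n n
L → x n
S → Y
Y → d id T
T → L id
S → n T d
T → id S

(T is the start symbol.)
LL(1) parsing maintains a stack (initially the start symbol over $) and the input. At each step: if the stack top is a terminal, match it against the current input token; if it is a non-terminal N, replace it with the RHS of M[N, lookahead] (the unique production whose predict set contains the lookahead).

Stack is shown with the top on the left.

Stack    Input         Action
-----------------------------
T $      id n n n d $  output T → id S
id S $   id n n n d $  match 'id'
S $      n n n d $     output S → n T d
n T d $  n n n d $     match 'n'
T d $    n n d $       output T → n n
n n d $  n n d $       match 'n'
n d $    n d $         match 'n'
d $      d $           match 'd'
$        $             accept

The string is accepted.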